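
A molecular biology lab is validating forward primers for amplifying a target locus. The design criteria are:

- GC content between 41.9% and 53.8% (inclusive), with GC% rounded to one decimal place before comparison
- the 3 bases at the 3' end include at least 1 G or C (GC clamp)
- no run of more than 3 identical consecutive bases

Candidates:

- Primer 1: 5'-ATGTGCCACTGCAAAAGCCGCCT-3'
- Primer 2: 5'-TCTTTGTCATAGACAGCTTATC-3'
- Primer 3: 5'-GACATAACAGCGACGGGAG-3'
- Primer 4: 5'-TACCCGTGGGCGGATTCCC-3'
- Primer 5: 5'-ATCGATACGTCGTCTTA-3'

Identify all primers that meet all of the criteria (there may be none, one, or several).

None of the candidates satisfy all criteria.

Primer 1 (23 nt, A=6 T=4 G=5 C=8): GC 13/23 = 56.5%, outside 41.9–53.8% ✗; 3' end CCT has 2 G/C ✓; longest run = 4, exceeds 3 ✗ — fails.
Primer 2 (22 nt, A=5 T=9 G=3 C=5): GC 8/22 = 36.4%, outside 41.9–53.8% ✗; 3' end ATC has 1 G/C ✓; longest run = 3 ✓ — fails.
Primer 3 (19 nt, A=7 T=1 G=7 C=4): GC 11/19 = 57.9%, outside 41.9–53.8% ✗; 3' end GAG has 2 G/C ✓; longest run = 3 ✓ — fails.
Primer 4 (19 nt, A=2 T=4 G=6 C=7): GC 13/19 = 68.4%, outside 41.9–53.8% ✗; 3' end CCC has 3 G/C ✓; longest run = 3 ✓ — fails.
Primer 5 (17 nt, A=4 T=6 G=3 C=4): GC 7/17 = 41.2%, outside 41.9–53.8% ✗; 3' end TTA has 0 G/C, need ≥1 ✗; longest run = 2 ✓ — fails.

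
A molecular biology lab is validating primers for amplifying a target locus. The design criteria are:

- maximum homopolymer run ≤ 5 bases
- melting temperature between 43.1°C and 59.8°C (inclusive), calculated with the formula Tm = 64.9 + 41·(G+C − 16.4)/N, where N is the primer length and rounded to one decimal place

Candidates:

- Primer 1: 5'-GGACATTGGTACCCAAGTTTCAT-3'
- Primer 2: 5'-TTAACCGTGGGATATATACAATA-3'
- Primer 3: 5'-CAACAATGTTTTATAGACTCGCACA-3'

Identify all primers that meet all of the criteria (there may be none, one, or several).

Primer 1 (23 nt, A=6 T=7 G=5 C=5): longest run = 3 ✓; Tm = 64.9 + 41·(10 − 16.4)/23 = 53.5°C ✓ — passes.
Primer 2 (23 nt, A=9 T=7 G=4 C=3): longest run = 3 ✓; Tm = 64.9 + 41·(7 − 16.4)/23 = 48.1°C ✓ — passes.
Primer 3 (25 nt, A=9 T=7 G=3 C=6): longest run = 4 ✓; Tm = 64.9 + 41·(9 − 16.4)/25 = 52.8°C ✓ — passes.

Primer 1, Primer 2 and Primer 3.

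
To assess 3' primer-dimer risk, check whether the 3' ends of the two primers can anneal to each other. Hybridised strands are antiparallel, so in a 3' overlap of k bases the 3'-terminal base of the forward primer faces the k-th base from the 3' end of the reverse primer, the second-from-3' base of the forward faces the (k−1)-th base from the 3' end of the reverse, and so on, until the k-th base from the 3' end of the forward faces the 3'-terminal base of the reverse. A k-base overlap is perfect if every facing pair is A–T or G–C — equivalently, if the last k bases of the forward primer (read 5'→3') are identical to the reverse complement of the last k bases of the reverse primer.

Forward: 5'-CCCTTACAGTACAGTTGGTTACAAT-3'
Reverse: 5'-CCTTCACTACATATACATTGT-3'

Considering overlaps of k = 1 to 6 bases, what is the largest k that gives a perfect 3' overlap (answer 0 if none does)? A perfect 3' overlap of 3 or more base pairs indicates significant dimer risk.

Longest perfect overlap: 5 complementary base pairs; significant dimer risk (threshold 3).

Last 6 bases (5'→3') — forward …TACAAT, reverse …CATTGT.
Reverse complement of the reverse primer's last 6 bases: ACAATG; its first k bases are the reverse complement of the reverse primer's last k bases, so a perfect k-base overlap needs the forward primer's last k bases to equal them.
Comparing (forward last k vs required): k=1: T vs A ✗; k=2: AT vs AC ✗; k=3: AAT vs ACA ✗; k=4: CAAT vs ACAA ✗; k=5: ACAAT vs ACAAT ✓; k=6: TACAAT vs ACAATG ✗.
Only k = 5 is perfect, so the longest perfect 3' overlap is 5.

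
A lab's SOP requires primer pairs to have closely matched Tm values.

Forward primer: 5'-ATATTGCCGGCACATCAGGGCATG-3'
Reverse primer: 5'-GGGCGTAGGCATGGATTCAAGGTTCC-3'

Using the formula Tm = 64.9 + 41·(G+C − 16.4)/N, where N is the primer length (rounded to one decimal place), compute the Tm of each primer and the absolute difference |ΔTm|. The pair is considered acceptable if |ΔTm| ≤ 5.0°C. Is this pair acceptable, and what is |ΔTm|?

Forward: G+C = 13, N = 24 → Tm = 64.9 + 41·(13 − 16.4)/24 = 59.1°C.
Reverse: G+C = 15, N = 26 → Tm = 64.9 + 41·(15 − 16.4)/26 = 62.7°C.
|ΔTm| = |59.1 − 62.7| = 3.6°C, ≤ 5.0°C.

|ΔTm| = 3.6°C; the pair is acceptable.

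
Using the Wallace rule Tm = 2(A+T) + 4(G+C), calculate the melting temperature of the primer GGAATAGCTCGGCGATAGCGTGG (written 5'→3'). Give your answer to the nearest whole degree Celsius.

74°C

Base counts: A=5, T=4, G=10, C=4 (length 23).
Tm = 2·(5+4) + 4·(10+4) = 2·9 + 4·14 = 18 + 56 = 74°C.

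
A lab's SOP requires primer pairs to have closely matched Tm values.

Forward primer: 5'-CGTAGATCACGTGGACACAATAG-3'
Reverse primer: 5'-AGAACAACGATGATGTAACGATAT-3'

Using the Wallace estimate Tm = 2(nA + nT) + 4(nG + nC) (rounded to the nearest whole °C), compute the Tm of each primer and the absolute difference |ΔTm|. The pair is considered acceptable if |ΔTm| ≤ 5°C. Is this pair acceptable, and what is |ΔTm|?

Forward: A=8 T=4 G=6 C=5 → Tm = 2·12 + 4·11 = 68°C.
Reverse: A=11 T=5 G=5 C=3 → Tm = 2·16 + 4·8 = 64°C.
|ΔTm| = |68 − 64| = 4°C, ≤ 5°C.

|ΔTm| = 4°C; the pair is acceptable.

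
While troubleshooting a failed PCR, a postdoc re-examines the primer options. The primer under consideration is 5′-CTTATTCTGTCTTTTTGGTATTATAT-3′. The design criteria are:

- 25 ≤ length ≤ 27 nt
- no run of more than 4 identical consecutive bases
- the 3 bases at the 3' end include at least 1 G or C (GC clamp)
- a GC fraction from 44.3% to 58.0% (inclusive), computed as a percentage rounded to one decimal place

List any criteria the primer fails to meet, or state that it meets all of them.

Fails: homopolymer run, GC clamp, GC content.

Base counts: A=4, T=16, G=3, C=3 (length 26).
length: length 26 ✓
homopolymer run: longest run = 5, exceeds 4 ✗
GC clamp: 3' end TAT has 0 G/C, need ≥1 ✗
GC content: GC 6/26 = 23.1%, outside 44.3–58.0% ✗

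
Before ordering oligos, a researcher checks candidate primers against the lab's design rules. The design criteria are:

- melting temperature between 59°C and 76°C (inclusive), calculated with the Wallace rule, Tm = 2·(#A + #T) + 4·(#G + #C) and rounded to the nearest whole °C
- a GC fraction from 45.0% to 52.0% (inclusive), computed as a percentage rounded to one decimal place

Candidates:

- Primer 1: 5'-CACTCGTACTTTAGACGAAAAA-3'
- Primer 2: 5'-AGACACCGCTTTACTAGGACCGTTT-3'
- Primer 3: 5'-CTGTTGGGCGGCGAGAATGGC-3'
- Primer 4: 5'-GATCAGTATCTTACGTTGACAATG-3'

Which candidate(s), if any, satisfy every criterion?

Primer 2 only.

Primer 1 (22 nt, A=9 T=5 G=3 C=5): Tm = 2·14 + 4·8 = 60°C ✓; GC 8/22 = 36.4%, outside 45.0–52.0% ✗ — fails.
Primer 2 (25 nt, A=6 T=7 G=5 C=7): Tm = 2·13 + 4·12 = 74°C ✓; GC 12/25 = 48.0% ✓ — passes.
Primer 3 (21 nt, A=3 T=4 G=10 C=4): Tm = 2·7 + 4·14 = 70°C ✓; GC 14/21 = 66.7%, outside 45.0–52.0% ✗ — fails.
Primer 4 (24 nt, A=7 T=8 G=5 C=4): Tm = 2·15 + 4·9 = 66°C ✓; GC 9/24 = 37.5%, outside 45.0–52.0% ✗ — fails.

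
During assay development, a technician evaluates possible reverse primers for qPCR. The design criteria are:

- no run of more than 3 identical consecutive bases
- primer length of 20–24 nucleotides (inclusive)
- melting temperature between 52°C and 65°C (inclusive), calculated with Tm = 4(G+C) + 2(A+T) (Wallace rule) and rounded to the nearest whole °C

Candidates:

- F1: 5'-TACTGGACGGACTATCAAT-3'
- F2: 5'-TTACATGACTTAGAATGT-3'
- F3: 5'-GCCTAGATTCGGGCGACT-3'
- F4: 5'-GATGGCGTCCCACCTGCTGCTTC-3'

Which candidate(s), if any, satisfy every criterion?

F1 (19 nt, A=6 T=5 G=4 C=4): longest run = 2 ✓; length 19, outside 20–24 ✗; Tm = 2·11 + 4·8 = 54°C ✓ — fails.
F2 (18 nt, A=6 T=7 G=3 C=2): longest run = 2 ✓; length 18, outside 20–24 ✗; Tm = 2·13 + 4·5 = 46°C, outside 52–65°C ✗ — fails.
F3 (18 nt, A=3 T=4 G=6 C=5): longest run = 3 ✓; length 18, outside 20–24 ✗; Tm = 2·7 + 4·11 = 58°C ✓ — fails.
F4 (23 nt, A=2 T=6 G=6 C=9): longest run = 3 ✓; length 23 ✓; Tm = 2·8 + 4·15 = 76°C, outside 52–65°C ✗ — fails.

None of the candidates satisfy all criteria.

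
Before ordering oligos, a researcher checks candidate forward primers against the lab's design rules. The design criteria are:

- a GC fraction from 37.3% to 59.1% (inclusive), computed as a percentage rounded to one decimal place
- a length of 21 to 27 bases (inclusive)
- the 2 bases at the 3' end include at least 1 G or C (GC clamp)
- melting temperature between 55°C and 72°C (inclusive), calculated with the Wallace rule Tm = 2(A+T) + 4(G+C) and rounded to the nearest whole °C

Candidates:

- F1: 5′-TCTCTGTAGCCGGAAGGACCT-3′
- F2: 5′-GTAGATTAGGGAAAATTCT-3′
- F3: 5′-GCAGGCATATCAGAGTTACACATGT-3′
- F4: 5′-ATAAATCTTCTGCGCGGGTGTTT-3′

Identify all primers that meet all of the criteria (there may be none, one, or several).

F1 and F3.

F1 (21 nt, A=4 T=5 G=6 C=6): GC 12/21 = 57.1% ✓; length 21 ✓; 3' end CT has 1 G/C ✓; Tm = 2·9 + 4·12 = 66°C ✓ — passes.
F2 (19 nt, A=7 T=6 G=5 C=1): GC 6/19 = 31.6%, outside 37.3–59.1% ✗; length 19, outside 21–27 ✗; 3' end CT has 1 G/C ✓; Tm = 2·13 + 4·6 = 50°C, outside 55–72°C ✗ — fails.
F3 (25 nt, A=8 T=6 G=6 C=5): GC 11/25 = 44.0% ✓; length 25 ✓; 3' end GT has 1 G/C ✓; Tm = 2·14 + 4·11 = 72°C ✓ — passes.
F4 (23 nt, A=4 T=9 G=6 C=4): GC 10/23 = 43.5% ✓; length 23 ✓; 3' end TT has 0 G/C, need ≥1 ✗; Tm = 2·13 + 4·10 = 66°C ✓ — fails.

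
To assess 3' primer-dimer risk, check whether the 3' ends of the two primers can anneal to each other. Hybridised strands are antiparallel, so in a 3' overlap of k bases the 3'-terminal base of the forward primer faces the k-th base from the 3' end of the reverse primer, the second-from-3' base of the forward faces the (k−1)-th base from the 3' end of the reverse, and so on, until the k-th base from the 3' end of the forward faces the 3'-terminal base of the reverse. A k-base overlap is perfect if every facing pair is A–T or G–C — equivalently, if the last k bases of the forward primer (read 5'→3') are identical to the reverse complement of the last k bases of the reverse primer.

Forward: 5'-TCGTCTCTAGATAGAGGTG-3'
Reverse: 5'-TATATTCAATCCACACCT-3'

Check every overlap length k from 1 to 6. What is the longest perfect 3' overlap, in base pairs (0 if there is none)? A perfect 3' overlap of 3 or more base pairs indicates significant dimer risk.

Longest perfect overlap: 5 complementary base pairs; significant dimer risk (threshold 3).

Last 6 bases (5'→3') — forward …GAGGTG, reverse …ACACCT.
Reverse complement of the reverse primer's last 6 bases: AGGTGT; its first k bases are the reverse complement of the reverse primer's last k bases, so a perfect k-base overlap needs the forward primer's last k bases to equal them.
Comparing (forward last k vs required): k=1: G vs A ✗; k=2: TG vs AG ✗; k=3: GTG vs AGG ✗; k=4: GGTG vs AGGT ✗; k=5: AGGTG vs AGGTG ✓; k=6: GAGGTG vs AGGTGT ✗.
Only k = 5 is perfect, so the longest perfect 3' overlap is 5.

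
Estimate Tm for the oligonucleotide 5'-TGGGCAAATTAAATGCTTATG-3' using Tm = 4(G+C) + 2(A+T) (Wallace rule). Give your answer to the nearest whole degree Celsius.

56°C

Base counts: A=7, T=7, G=5, C=2 (length 21).
Tm = 2·(7+7) + 4·(5+2) = 2·14 + 4·7 = 28 + 28 = 56°C.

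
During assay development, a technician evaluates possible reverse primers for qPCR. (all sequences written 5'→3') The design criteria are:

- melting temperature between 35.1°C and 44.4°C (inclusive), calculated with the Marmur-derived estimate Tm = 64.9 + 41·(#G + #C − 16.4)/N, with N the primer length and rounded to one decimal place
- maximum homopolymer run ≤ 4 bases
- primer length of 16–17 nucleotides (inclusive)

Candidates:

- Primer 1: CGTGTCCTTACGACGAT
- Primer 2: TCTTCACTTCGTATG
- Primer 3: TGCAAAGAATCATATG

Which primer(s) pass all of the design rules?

Primer 1 (17 nt, A=3 T=5 G=4 C=5): Tm = 64.9 + 41·(9 − 16.4)/17 = 47.1°C, outside 35.1–44.4°C ✗; longest run = 2 ✓; length 17 ✓ — fails.
Primer 2 (15 nt, A=2 T=7 G=2 C=4): Tm = 64.9 + 41·(6 − 16.4)/15 = 36.5°C ✓; longest run = 2 ✓; length 15, outside 16–17 ✗ — fails.
Primer 3 (16 nt, A=7 T=4 G=3 C=2): Tm = 64.9 + 41·(5 − 16.4)/16 = 35.7°C ✓; longest run = 3 ✓; length 16 ✓ — passes.

Primer 3 only.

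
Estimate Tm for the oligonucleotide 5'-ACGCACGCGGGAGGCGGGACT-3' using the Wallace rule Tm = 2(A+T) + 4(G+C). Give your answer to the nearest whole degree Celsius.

74°C

Base counts: A=4, T=1, G=10, C=6 (length 21).
Tm = 2·(4+1) + 4·(10+6) = 2·5 + 4·16 = 10 + 64 = 74°C.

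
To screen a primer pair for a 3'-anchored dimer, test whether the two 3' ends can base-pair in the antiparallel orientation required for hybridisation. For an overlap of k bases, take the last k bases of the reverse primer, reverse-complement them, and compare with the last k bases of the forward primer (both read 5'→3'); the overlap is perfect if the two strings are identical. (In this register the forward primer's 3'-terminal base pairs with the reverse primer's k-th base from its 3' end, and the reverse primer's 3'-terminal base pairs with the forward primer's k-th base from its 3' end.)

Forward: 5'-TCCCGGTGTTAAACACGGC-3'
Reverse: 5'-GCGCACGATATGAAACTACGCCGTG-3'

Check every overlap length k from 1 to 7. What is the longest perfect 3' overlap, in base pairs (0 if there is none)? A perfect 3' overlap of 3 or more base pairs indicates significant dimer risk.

Longest perfect overlap: 6 complementary base pairs; significant dimer risk (threshold 3).

Last 7 bases (5'→3') — forward …ACACGGC, reverse …CGCCGTG.
Reverse complement of the reverse primer's last 7 bases: CACGGCG; its first k bases are the reverse complement of the reverse primer's last k bases, so a perfect k-base overlap needs the forward primer's last k bases to equal them.
Comparing (forward last k vs required): k=1: C vs C ✓; k=2: GC vs CA ✗; k=3: GGC vs CAC ✗; k=4: CGGC vs CACG ✗; k=5: ACGGC vs CACGG ✗; k=6: CACGGC vs CACGGC ✓; k=7: ACACGGC vs CACGGCG ✗.
Perfect overlaps at k = 1, 6; the largest is 6.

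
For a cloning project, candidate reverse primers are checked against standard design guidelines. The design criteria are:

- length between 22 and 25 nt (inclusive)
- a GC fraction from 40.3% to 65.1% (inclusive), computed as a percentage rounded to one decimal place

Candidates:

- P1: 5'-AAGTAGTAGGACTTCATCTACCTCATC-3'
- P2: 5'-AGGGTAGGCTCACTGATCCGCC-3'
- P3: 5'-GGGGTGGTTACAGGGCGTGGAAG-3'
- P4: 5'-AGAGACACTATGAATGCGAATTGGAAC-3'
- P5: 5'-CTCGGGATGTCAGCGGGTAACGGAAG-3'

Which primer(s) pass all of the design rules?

P1 (27 nt, A=8 T=8 G=4 C=7): length 27, outside 22–25 ✗; GC 11/27 = 40.7% ✓ — fails.
P2 (22 nt, A=4 T=4 G=7 C=7): length 22 ✓; GC 14/22 = 63.6% ✓ — passes.
P3 (23 nt, A=4 T=4 G=13 C=2): length 23 ✓; GC 15/23 = 65.2%, outside 40.3–65.1% ✗ — fails.
P4 (27 nt, A=11 T=5 G=7 C=4): length 27, outside 22–25 ✗; GC 11/27 = 40.7% ✓ — fails.
P5 (26 nt, A=6 T=4 G=11 C=5): length 26, outside 22–25 ✗; GC 16/26 = 61.5% ✓ — fails.

P2 only.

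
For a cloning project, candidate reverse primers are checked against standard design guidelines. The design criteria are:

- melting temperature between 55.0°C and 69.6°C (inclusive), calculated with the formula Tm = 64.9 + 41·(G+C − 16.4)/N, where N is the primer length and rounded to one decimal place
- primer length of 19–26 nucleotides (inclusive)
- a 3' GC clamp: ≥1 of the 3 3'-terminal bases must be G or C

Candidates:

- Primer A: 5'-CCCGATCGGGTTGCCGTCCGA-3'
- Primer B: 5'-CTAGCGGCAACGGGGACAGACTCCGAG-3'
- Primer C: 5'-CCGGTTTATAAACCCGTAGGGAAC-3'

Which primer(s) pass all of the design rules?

Primer A (21 nt, A=2 T=4 G=7 C=8): Tm = 64.9 + 41·(15 − 16.4)/21 = 62.2°C ✓; length 21 ✓; 3' end CGA has 2 G/C ✓ — passes.
Primer B (27 nt, A=7 T=2 G=10 C=8): Tm = 64.9 + 41·(18 − 16.4)/27 = 67.3°C ✓; length 27, outside 19–26 ✗; 3' end GAG has 2 G/C ✓ — fails.
Primer C (24 nt, A=7 T=5 G=6 C=6): Tm = 64.9 + 41·(12 − 16.4)/24 = 57.4°C ✓; length 24 ✓; 3' end AAC has 1 G/C ✓ — passes.

Primer A and Primer C.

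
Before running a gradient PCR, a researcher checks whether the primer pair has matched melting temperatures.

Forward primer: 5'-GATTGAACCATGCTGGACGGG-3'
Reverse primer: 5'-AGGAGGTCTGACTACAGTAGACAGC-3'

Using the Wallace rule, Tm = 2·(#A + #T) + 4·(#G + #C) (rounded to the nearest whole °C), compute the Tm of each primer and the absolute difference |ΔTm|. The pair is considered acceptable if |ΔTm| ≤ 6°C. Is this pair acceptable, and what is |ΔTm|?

|ΔTm| = 10°C; the pair is not acceptable.

Forward: A=5 T=4 G=8 C=4 → Tm = 2·9 + 4·12 = 66°C.
Reverse: A=8 T=4 G=8 C=5 → Tm = 2·12 + 4·13 = 76°C.
|ΔTm| = |66 − 76| = 10°C, > 6°C.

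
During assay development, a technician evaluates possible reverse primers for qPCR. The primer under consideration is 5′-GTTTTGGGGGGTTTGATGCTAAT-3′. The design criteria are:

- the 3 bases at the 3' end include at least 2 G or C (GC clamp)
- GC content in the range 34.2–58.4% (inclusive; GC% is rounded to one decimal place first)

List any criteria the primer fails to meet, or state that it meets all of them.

Fails: GC clamp.

Base counts: A=3, T=10, G=9, C=1 (length 23).
GC clamp: 3' end AAT has 0 G/C, need ≥2 ✗
GC content: GC 10/23 = 43.5% ✓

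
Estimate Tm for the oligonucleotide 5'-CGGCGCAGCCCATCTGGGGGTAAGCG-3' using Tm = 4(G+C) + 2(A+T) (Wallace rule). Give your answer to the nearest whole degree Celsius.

90°C

Base counts: A=4, T=3, G=11, C=8 (length 26).
Tm = 2·(4+3) + 4·(11+8) = 2·7 + 4·19 = 14 + 76 = 90°C.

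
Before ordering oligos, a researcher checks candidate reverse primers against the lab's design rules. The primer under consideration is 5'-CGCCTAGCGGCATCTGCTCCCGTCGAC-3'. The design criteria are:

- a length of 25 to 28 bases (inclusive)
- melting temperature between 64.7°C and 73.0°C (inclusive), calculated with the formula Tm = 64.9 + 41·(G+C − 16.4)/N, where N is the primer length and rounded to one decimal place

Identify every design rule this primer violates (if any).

Base counts: A=3, T=5, G=7, C=12 (length 27).
length: length 27 ✓
Tm: Tm = 64.9 + 41·(19 − 16.4)/27 = 68.8°C ✓

Meets all criteria.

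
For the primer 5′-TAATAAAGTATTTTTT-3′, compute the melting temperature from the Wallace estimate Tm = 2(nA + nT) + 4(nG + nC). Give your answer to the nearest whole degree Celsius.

34°C

Base counts: A=6, T=9, G=1, C=0 (length 16).
Tm = 2·(6+9) + 4·(1+0) = 2·15 + 4·1 = 30 + 4 = 34°C.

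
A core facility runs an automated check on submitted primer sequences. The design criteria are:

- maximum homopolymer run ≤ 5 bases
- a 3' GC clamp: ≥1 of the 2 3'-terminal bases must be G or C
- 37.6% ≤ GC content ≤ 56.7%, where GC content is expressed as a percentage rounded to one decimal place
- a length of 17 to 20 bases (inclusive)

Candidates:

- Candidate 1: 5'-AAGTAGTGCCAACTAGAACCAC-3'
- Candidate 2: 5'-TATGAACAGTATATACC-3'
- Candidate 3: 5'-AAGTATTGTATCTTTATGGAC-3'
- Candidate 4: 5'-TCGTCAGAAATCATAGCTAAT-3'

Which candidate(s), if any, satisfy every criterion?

Candidate 1 (22 nt, A=9 T=3 G=4 C=6): longest run = 2 ✓; 3' end AC has 1 G/C ✓; GC 10/22 = 45.5% ✓; length 22, outside 17–20 ✗ — fails.
Candidate 2 (17 nt, A=7 T=5 G=2 C=3): longest run = 2 ✓; 3' end CC has 2 G/C ✓; GC 5/17 = 29.4%, outside 37.6–56.7% ✗; length 17 ✓ — fails.
Candidate 3 (21 nt, A=6 T=9 G=4 C=2): longest run = 3 ✓; 3' end AC has 1 G/C ✓; GC 6/21 = 28.6%, outside 37.6–56.7% ✗; length 21, outside 17–20 ✗ — fails.
Candidate 4 (21 nt, A=8 T=6 G=3 C=4): longest run = 3 ✓; 3' end AT has 0 G/C, need ≥1 ✗; GC 7/21 = 33.3%, outside 37.6–56.7% ✗; length 21, outside 17–20 ✗ — fails.

None of the candidates satisfy all criteria.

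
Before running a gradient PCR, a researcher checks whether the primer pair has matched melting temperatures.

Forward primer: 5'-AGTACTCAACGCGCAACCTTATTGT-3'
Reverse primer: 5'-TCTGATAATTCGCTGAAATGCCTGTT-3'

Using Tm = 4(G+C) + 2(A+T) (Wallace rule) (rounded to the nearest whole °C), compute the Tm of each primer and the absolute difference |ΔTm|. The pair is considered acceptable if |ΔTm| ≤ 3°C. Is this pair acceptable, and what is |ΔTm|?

|ΔTm| = 0°C; the pair is acceptable.

Forward: A=7 T=7 G=4 C=7 → Tm = 2·14 + 4·11 = 72°C.
Reverse: A=6 T=10 G=5 C=5 → Tm = 2·16 + 4·10 = 72°C.
|ΔTm| = |72 − 72| = 0°C, ≤ 3°C.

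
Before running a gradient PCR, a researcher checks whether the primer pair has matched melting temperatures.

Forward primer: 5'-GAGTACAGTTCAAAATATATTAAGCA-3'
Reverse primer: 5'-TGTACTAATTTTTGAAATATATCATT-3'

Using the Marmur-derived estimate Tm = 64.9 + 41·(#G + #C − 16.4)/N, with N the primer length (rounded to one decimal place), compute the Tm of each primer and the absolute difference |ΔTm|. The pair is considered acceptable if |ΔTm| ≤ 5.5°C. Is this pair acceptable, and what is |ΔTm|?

|ΔTm| = 4.8°C; the pair is acceptable.

Forward: G+C = 7, N = 26 → Tm = 64.9 + 41·(7 − 16.4)/26 = 50.1°C.
Reverse: G+C = 4, N = 26 → Tm = 64.9 + 41·(4 − 16.4)/26 = 45.3°C.
|ΔTm| = |50.1 − 45.3| = 4.8°C, ≤ 5.5°C.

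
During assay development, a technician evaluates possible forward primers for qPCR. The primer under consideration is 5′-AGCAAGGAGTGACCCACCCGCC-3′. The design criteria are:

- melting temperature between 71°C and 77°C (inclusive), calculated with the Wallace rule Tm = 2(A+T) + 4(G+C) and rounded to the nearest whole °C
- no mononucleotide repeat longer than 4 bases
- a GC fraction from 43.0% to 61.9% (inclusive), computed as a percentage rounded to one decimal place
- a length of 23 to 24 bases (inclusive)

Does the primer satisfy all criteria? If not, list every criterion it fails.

Base counts: A=6, T=1, G=6, C=9 (length 22).
Tm: Tm = 2·7 + 4·15 = 74°C ✓
homopolymer run: longest run = 3 ✓
GC content: GC 15/22 = 68.2%, outside 43.0–61.9% ✗
length: length 22, outside 23–24 ✗

Fails: GC content, length.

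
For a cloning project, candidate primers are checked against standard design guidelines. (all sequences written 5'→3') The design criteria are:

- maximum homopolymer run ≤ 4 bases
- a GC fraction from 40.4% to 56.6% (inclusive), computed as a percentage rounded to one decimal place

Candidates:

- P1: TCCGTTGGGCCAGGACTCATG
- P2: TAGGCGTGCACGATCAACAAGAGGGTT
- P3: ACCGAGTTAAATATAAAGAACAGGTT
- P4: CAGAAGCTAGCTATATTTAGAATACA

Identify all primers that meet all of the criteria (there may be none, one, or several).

P2 only.

P1 (21 nt, A=3 T=5 G=7 C=6): longest run = 3 ✓; GC 13/21 = 61.9%, outside 40.4–56.6% ✗ — fails.
P2 (27 nt, A=8 T=5 G=9 C=5): longest run = 3 ✓; GC 14/27 = 51.9% ✓ — passes.
P3 (26 nt, A=12 T=6 G=5 C=3): longest run = 3 ✓; GC 8/26 = 30.8%, outside 40.4–56.6% ✗ — fails.
P4 (26 nt, A=11 T=7 G=4 C=4): longest run = 3 ✓; GC 8/26 = 30.8%, outside 40.4–56.6% ✗ — fails.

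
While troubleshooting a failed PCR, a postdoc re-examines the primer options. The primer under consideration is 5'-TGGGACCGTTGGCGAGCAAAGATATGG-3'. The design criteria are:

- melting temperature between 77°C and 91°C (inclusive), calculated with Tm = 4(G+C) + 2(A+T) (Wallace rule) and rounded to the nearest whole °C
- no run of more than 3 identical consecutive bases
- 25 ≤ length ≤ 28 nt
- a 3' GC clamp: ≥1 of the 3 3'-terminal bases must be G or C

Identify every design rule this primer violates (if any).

Base counts: A=7, T=5, G=11, C=4 (length 27).
Tm: Tm = 2·12 + 4·15 = 84°C ✓
homopolymer run: longest run = 3 ✓
length: length 27 ✓
GC clamp: 3' end TGG has 2 G/C ✓

Meets all criteria.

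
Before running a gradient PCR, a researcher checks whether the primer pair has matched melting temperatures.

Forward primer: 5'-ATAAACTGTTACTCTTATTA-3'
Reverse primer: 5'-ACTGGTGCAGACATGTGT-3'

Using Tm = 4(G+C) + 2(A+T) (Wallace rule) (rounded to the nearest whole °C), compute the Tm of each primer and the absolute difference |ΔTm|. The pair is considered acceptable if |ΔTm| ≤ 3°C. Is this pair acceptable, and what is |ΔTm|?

Forward: A=7 T=9 G=1 C=3 → Tm = 2·16 + 4·4 = 48°C.
Reverse: A=4 T=5 G=6 C=3 → Tm = 2·9 + 4·9 = 54°C.
|ΔTm| = |48 − 54| = 6°C, > 3°C.

|ΔTm| = 6°C; the pair is not acceptable.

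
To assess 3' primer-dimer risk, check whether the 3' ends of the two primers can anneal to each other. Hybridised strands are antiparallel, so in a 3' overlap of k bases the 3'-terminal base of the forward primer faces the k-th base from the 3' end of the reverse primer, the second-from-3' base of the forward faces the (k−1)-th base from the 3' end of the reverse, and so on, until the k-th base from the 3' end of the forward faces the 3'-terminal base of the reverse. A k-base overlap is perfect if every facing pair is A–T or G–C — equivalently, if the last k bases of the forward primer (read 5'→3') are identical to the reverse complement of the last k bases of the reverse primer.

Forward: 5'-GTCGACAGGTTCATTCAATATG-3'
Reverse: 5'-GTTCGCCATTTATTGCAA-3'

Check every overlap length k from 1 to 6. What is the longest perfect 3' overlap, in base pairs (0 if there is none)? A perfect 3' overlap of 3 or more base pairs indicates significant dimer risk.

Last 6 bases (5'→3') — forward …AATATG, reverse …TTGCAA.
Reverse complement of the reverse primer's last 6 bases: TTGCAA; its first k bases are the reverse complement of the reverse primer's last k bases, so a perfect k-base overlap needs the forward primer's last k bases to equal them.
Comparing (forward last k vs required): k=1: G vs T ✗; k=2: TG vs TT ✗; k=3: ATG vs TTG ✗; k=4: TATG vs TTGC ✗; k=5: ATATG vs TTGCA ✗; k=6: AATATG vs TTGCAA ✗.
No overlap length from 1 to 6 is perfect, so the longest perfect 3' overlap is 0.

Longest perfect overlap: 0 complementary base pairs; below the dimer-risk threshold (threshold 3).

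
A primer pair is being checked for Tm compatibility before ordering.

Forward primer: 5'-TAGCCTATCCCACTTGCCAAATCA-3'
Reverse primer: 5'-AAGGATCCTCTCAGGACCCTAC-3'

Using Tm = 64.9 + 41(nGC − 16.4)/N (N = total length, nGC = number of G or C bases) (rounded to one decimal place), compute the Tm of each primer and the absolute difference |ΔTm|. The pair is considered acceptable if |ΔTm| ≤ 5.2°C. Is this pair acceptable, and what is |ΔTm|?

|ΔTm| = 1.0°C; the pair is acceptable.

Forward: G+C = 11, N = 24 → Tm = 64.9 + 41·(11 − 16.4)/24 = 55.7°C.
Reverse: G+C = 12, N = 22 → Tm = 64.9 + 41·(12 − 16.4)/22 = 56.7°C.
|ΔTm| = |55.7 − 56.7| = 1.0°C, ≤ 5.2°C.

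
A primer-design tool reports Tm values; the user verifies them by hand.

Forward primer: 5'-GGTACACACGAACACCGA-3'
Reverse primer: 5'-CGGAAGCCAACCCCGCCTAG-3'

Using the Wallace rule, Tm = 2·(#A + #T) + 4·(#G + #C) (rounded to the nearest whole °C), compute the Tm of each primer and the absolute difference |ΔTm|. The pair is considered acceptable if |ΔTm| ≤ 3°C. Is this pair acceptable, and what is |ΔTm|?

Forward: A=7 T=1 G=4 C=6 → Tm = 2·8 + 4·10 = 56°C.
Reverse: A=5 T=1 G=5 C=9 → Tm = 2·6 + 4·14 = 68°C.
|ΔTm| = |56 − 68| = 12°C, > 3°C.

|ΔTm| = 12°C; the pair is not acceptable.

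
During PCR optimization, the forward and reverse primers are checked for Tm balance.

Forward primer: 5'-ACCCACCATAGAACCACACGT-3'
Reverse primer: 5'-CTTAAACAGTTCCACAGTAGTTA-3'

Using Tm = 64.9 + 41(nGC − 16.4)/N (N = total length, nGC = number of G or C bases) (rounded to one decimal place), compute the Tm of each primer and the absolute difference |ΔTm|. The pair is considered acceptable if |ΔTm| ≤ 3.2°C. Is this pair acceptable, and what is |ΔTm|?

|ΔTm| = 4.5°C; the pair is not acceptable.

Forward: G+C = 11, N = 21 → Tm = 64.9 + 41·(11 − 16.4)/21 = 54.4°C.
Reverse: G+C = 8, N = 23 → Tm = 64.9 + 41·(8 − 16.4)/23 = 49.9°C.
|ΔTm| = |54.4 − 49.9| = 4.5°C, > 3.2°C.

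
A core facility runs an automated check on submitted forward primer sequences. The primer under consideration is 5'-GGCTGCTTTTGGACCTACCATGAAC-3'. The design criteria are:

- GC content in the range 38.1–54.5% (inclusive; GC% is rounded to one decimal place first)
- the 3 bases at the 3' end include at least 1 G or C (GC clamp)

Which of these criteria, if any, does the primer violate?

Meets all criteria.

Base counts: A=5, T=7, G=6, C=7 (length 25).
GC content: GC 13/25 = 52.0% ✓
GC clamp: 3' end AAC has 1 G/C ✓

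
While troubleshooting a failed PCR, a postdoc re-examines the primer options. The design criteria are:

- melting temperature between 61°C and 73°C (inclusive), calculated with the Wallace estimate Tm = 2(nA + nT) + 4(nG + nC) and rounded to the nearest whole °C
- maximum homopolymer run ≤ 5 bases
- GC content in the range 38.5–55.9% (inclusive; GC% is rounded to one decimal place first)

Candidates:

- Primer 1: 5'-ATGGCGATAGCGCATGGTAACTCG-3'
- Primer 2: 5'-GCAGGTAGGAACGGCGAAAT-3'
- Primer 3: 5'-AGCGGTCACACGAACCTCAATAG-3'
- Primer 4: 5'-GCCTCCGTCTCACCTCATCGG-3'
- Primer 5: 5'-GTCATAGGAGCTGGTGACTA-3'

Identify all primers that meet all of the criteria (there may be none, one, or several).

Primer 2 and Primer 3.

Primer 1 (24 nt, A=6 T=5 G=8 C=5): Tm = 2·11 + 4·13 = 74°C, outside 61–73°C ✗; longest run = 2 ✓; GC 13/24 = 54.2% ✓ — fails.
Primer 2 (20 nt, A=7 T=2 G=8 C=3): Tm = 2·9 + 4·11 = 62°C ✓; longest run = 3 ✓; GC 11/20 = 55.0% ✓ — passes.
Primer 3 (23 nt, A=8 T=3 G=5 C=7): Tm = 2·11 + 4·12 = 70°C ✓; longest run = 2 ✓; GC 12/23 = 52.2% ✓ — passes.
Primer 4 (21 nt, A=2 T=5 G=4 C=10): Tm = 2·7 + 4·14 = 70°C ✓; longest run = 2 ✓; GC 14/21 = 66.7%, outside 38.5–55.9% ✗ — fails.
Primer 5 (20 nt, A=5 T=5 G=7 C=3): Tm = 2·10 + 4·10 = 60°C, outside 61–73°C ✗; longest run = 2 ✓; GC 10/20 = 50.0% ✓ — fails.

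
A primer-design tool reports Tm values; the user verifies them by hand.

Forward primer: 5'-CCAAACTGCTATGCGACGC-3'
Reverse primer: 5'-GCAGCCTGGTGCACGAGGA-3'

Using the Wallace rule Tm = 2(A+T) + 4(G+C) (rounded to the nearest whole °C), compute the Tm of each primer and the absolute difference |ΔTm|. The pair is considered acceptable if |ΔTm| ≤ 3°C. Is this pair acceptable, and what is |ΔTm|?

Forward: A=5 T=3 G=4 C=7 → Tm = 2·8 + 4·11 = 60°C.
Reverse: A=4 T=2 G=8 C=5 → Tm = 2·6 + 4·13 = 64°C.
|ΔTm| = |60 − 64| = 4°C, > 3°C.

|ΔTm| = 4°C; the pair is not acceptable.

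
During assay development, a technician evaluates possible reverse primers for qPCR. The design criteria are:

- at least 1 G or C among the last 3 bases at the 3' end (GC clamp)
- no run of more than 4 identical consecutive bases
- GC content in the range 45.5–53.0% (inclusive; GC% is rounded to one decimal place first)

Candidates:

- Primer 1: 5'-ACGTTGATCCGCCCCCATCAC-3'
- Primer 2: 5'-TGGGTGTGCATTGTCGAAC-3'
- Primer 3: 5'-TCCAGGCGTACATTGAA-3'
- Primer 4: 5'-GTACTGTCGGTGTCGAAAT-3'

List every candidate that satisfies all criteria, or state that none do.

Primer 2 and Primer 3.

Primer 1 (21 nt, A=4 T=4 G=3 C=10): 3' end CAC has 2 G/C ✓; longest run = 5, exceeds 4 ✗; GC 13/21 = 61.9%, outside 45.5–53.0% ✗ — fails.
Primer 2 (19 nt, A=3 T=6 G=7 C=3): 3' end AAC has 1 G/C ✓; longest run = 3 ✓; GC 10/19 = 52.6% ✓ — passes.
Primer 3 (17 nt, A=5 T=4 G=4 C=4): 3' end GAA has 1 G/C ✓; longest run = 2 ✓; GC 8/17 = 47.1% ✓ — passes.
Primer 4 (19 nt, A=4 T=6 G=6 C=3): 3' end AAT has 0 G/C, need ≥1 ✗; longest run = 3 ✓; GC 9/19 = 47.4% ✓ — fails.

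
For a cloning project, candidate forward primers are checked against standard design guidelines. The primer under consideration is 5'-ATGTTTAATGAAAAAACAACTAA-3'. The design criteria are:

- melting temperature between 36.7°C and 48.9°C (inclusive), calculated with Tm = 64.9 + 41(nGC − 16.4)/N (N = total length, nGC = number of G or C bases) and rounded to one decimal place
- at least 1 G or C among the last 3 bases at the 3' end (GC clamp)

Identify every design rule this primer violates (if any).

Fails: GC clamp.

Base counts: A=13, T=6, G=2, C=2 (length 23).
Tm: Tm = 64.9 + 41·(4 − 16.4)/23 = 42.8°C ✓
GC clamp: 3' end TAA has 0 G/C, need ≥1 ✗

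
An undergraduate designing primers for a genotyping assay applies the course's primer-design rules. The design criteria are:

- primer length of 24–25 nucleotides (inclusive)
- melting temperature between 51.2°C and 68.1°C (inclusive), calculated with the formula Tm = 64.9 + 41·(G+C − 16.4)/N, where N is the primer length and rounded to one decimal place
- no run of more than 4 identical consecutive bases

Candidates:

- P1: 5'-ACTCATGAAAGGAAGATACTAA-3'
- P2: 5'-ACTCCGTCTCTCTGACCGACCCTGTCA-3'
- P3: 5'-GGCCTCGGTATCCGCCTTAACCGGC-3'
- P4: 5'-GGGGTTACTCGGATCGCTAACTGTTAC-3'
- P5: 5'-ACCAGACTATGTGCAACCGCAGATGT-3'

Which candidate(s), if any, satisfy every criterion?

P3 only.

P1 (22 nt, A=11 T=4 G=4 C=3): length 22, outside 24–25 ✗; Tm = 64.9 + 41·(7 − 16.4)/22 = 47.4°C, outside 51.2–68.1°C ✗; longest run = 3 ✓ — fails.
P2 (27 nt, A=4 T=7 G=4 C=12): length 27, outside 24–25 ✗; Tm = 64.9 + 41·(16 − 16.4)/27 = 64.3°C ✓; longest run = 3 ✓ — fails.
P3 (25 nt, A=3 T=5 G=7 C=10): length 25 ✓; Tm = 64.9 + 41·(17 − 16.4)/25 = 65.9°C ✓; longest run = 2 ✓ — passes.
P4 (27 nt, A=5 T=8 G=8 C=6): length 27, outside 24–25 ✗; Tm = 64.9 + 41·(14 − 16.4)/27 = 61.3°C ✓; longest run = 4 ✓ — fails.
P5 (26 nt, A=8 T=5 G=6 C=7): length 26, outside 24–25 ✗; Tm = 64.9 + 41·(13 − 16.4)/26 = 59.5°C ✓; longest run = 2 ✓ — fails.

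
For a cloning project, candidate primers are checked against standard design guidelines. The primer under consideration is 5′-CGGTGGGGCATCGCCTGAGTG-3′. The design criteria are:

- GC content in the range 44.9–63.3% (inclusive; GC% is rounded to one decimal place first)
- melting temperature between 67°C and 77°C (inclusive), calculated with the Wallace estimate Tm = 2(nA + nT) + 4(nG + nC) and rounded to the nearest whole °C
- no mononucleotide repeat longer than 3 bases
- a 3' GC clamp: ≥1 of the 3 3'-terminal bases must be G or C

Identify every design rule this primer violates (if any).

Base counts: A=2, T=4, G=10, C=5 (length 21).
GC content: GC 15/21 = 71.4%, outside 44.9–63.3% ✗
Tm: Tm = 2·6 + 4·15 = 72°C ✓
homopolymer run: longest run = 4, exceeds 3 ✗
GC clamp: 3' end GTG has 2 G/C ✓

Fails: GC content, homopolymer run.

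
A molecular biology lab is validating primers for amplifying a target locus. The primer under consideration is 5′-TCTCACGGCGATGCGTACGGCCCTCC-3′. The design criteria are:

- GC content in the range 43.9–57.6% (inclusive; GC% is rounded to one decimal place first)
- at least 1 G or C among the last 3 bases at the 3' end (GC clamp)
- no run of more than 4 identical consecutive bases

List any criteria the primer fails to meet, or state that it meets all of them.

Base counts: A=3, T=5, G=7, C=11 (length 26).
GC content: GC 18/26 = 69.2%, outside 43.9–57.6% ✗
GC clamp: 3' end TCC has 2 G/C ✓
homopolymer run: longest run = 3 ✓

Fails: GC content.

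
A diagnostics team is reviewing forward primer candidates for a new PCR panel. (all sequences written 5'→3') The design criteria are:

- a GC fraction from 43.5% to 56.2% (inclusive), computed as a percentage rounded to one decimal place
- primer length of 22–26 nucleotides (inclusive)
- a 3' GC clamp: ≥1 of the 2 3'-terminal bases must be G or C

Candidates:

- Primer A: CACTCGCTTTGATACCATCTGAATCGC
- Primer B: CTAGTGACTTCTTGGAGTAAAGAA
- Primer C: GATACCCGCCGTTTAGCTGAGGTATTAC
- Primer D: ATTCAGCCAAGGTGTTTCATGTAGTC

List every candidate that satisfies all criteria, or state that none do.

None of the candidates satisfy all criteria.

Primer A (27 nt, A=6 T=8 G=4 C=9): GC 13/27 = 48.1% ✓; length 27, outside 22–26 ✗; 3' end GC has 2 G/C ✓ — fails.
Primer B (24 nt, A=8 T=7 G=6 C=3): GC 9/24 = 37.5%, outside 43.5–56.2% ✗; length 24 ✓; 3' end AA has 0 G/C, need ≥1 ✗ — fails.
Primer C (28 nt, A=6 T=8 G=7 C=7): GC 14/28 = 50.0% ✓; length 28, outside 22–26 ✗; 3' end AC has 1 G/C ✓ — fails.
Primer D (26 nt, A=6 T=9 G=6 C=5): GC 11/26 = 42.3%, outside 43.5–56.2% ✗; length 26 ✓; 3' end TC has 1 G/C ✓ — fails.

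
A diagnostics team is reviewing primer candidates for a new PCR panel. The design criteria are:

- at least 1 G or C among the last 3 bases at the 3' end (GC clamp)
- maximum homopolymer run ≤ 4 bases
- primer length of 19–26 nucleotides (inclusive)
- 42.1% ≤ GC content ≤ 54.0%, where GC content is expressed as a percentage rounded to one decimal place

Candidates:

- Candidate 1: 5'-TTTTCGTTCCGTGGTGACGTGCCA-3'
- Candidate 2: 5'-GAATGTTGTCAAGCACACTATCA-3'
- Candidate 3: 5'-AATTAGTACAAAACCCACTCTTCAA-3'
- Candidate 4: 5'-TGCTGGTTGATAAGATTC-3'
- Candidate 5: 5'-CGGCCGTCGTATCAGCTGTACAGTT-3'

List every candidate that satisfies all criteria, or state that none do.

None of the candidates satisfy all criteria.

Candidate 1 (24 nt, A=2 T=9 G=7 C=6): 3' end CCA has 2 G/C ✓; longest run = 4 ✓; length 24 ✓; GC 13/24 = 54.2%, outside 42.1–54.0% ✗ — fails.
Candidate 2 (23 nt, A=8 T=6 G=4 C=5): 3' end TCA has 1 G/C ✓; longest run = 2 ✓; length 23 ✓; GC 9/23 = 39.1%, outside 42.1–54.0% ✗ — fails.
Candidate 3 (25 nt, A=11 T=6 G=1 C=7): 3' end CAA has 1 G/C ✓; longest run = 4 ✓; length 25 ✓; GC 8/25 = 32.0%, outside 42.1–54.0% ✗ — fails.
Candidate 4 (18 nt, A=4 T=7 G=5 C=2): 3' end TTC has 1 G/C ✓; longest run = 2 ✓; length 18, outside 19–26 ✗; GC 7/18 = 38.9%, outside 42.1–54.0% ✗ — fails.
Candidate 5 (25 nt, A=4 T=7 G=7 C=7): 3' end GTT has 1 G/C ✓; longest run = 2 ✓; length 25 ✓; GC 14/25 = 56.0%, outside 42.1–54.0% ✗ — fails.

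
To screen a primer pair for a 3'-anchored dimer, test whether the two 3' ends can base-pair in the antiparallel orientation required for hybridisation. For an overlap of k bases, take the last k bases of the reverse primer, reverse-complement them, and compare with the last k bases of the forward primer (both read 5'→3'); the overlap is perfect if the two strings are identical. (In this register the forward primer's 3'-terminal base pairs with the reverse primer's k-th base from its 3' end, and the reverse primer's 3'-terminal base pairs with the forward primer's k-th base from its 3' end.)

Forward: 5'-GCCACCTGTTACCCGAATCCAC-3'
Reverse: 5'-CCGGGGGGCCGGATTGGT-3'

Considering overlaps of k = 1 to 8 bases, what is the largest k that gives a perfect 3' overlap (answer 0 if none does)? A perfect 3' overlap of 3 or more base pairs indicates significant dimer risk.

Last 8 bases (5'→3') — forward …GAATCCAC, reverse …GGATTGGT.
Reverse complement of the reverse primer's last 8 bases: ACCAATCC; its first k bases are the reverse complement of the reverse primer's last k bases, so a perfect k-base overlap needs the forward primer's last k bases to equal them.
Comparing (forward last k vs required): k=1: C vs A ✗; k=2: AC vs AC ✓; k=3: CAC vs ACC ✗; k=4: CCAC vs ACCA ✗; k=5: TCCAC vs ACCAA ✗; k=6: ATCCAC vs ACCAAT ✗; k=7: AATCCAC vs ACCAATC ✗; k=8: GAATCCAC vs ACCAATCC ✗.
Only k = 2 is perfect, so the longest perfect 3' overlap is 2.

Longest perfect overlap: 2 complementary base pairs; below the dimer-risk threshold (threshold 3).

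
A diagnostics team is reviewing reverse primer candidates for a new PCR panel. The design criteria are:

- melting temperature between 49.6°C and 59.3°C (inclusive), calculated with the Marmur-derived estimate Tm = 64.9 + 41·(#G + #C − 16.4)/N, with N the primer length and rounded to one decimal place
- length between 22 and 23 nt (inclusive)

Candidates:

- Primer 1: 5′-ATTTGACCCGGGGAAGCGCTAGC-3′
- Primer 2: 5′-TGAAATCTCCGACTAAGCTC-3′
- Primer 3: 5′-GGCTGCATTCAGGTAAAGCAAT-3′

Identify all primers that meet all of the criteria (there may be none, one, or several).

Primer 3 only.

Primer 1 (23 nt, A=5 T=4 G=8 C=6): Tm = 64.9 + 41·(14 − 16.4)/23 = 60.6°C, outside 49.6–59.3°C ✗; length 23 ✓ — fails.
Primer 2 (20 nt, A=6 T=5 G=3 C=6): Tm = 64.9 + 41·(9 − 16.4)/20 = 49.7°C ✓; length 20, outside 22–23 ✗ — fails.
Primer 3 (22 nt, A=7 T=5 G=6 C=4): Tm = 64.9 + 41·(10 − 16.4)/22 = 53.0°C ✓; length 22 ✓ — passes.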